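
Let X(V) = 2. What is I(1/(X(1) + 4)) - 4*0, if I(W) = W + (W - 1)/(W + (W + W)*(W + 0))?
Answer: -43/12 ≈ -3.5833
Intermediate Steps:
I(W) = W + (-1 + W)/(W + 2*W²) (I(W) = W + (-1 + W)/(W + (2*W)*W) = W + (-1 + W)/(W + 2*W²))
I(1/(X(1) + 4)) - 4*0 = (-1 + 1/(2 + 4) + (1/(2 + 4))² + 2*(1/(2 + 4))³)/((1/(2 + 4))*(1 + 2/(2 + 4))) - 4*0 = (-1 + 1/6 + (1/6)² + 2*(1/6)³)/((1/6)*(1 + 2/6)) + 0 = (-1 + ⅙ + (⅙)² + 2*(⅙)³)/((⅙)*(1 + 2*(⅙))) + 0 = 6*(-1 + ⅙ + 1/36 + 2*(1/216))/(1 + ⅓) + 0 = 6*(-1 + ⅙ + 1/36 + 1/108)/(4/3) + 0 = 6*(¾)*(-43/54) + 0 = -43/12 + 0 = -43/12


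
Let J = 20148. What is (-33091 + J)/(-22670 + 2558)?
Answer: 12943/20112 ≈ 0.64355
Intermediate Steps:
(-33091 + J)/(-22670 + 2558) = (-33091 + 20148)/(-22670 + 2558) = -12943/(-20112) = -12943*(-1/20112) = 12943/20112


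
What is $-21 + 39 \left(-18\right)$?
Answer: $-723$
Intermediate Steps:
$-21 + 39 \left(-18\right) = -21 - 702 = -723$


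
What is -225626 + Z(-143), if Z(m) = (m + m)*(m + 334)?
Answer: -280252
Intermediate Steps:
Z(m) = 2*m*(334 + m) (Z(m) = (2*m)*(334 + m) = 2*m*(334 + m))
-225626 + Z(-143) = -225626 + 2*(-143)*(334 - 143) = -225626 + 2*(-143)*191 = -225626 - 54626 = -280252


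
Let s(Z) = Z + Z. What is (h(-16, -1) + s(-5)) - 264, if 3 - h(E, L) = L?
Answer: -270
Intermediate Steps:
h(E, L) = 3 - L
s(Z) = 2*Z
(h(-16, -1) + s(-5)) - 264 = ((3 - 1*(-1)) + 2*(-5)) - 264 = ((3 + 1) - 10) - 264 = (4 - 10) - 264 = -6 - 264 = -270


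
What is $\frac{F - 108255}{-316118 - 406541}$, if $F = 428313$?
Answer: $- \frac{320058}{722659} \approx -0.44289$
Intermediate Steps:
$\frac{F - 108255}{-316118 - 406541} = \frac{428313 - 108255}{-316118 - 406541} = \frac{320058}{-722659} = 320058 \left(- \frac{1}{722659}\right) = - \frac{320058}{722659}$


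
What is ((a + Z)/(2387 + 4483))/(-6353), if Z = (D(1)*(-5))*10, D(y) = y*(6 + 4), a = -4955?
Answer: 1091/8729022 ≈ 0.00012499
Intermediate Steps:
D(y) = 10*y (D(y) = y*10 = 10*y)
Z = -500 (Z = ((10*1)*(-5))*10 = (10*(-5))*10 = -50*10 = -500)
((a + Z)/(2387 + 4483))/(-6353) = ((-4955 - 500)/(2387 + 4483))/(-6353) = -5455/6870*(-1/6353) = -5455*1/6870*(-1/6353) = -1091/1374*(-1/6353) = 1091/8729022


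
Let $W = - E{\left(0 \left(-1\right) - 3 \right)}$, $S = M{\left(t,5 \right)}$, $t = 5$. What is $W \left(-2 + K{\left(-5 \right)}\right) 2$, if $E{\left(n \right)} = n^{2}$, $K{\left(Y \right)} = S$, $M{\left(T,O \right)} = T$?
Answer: $-54$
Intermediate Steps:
$S = 5$
$K{\left(Y \right)} = 5$
$W = -9$ ($W = - \left(0 \left(-1\right) - 3\right)^{2} = - \left(0 - 3\right)^{2} = - \left(-3\right)^{2} = \left(-1\right) 9 = -9$)
$W \left(-2 + K{\left(-5 \right)}\right) 2 = - 9 \left(-2 + 5\right) 2 = - 9 \cdot 3 \cdot 2 = \left(-9\right) 6 = -54$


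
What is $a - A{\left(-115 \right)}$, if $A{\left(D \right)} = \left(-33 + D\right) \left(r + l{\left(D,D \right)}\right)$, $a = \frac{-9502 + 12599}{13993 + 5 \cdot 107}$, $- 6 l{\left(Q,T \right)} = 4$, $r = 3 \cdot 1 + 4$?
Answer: $\frac{40862027}{43584} \approx 937.55$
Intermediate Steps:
$r = 7$ ($r = 3 + 4 = 7$)
$l{\left(Q,T \right)} = - \frac{2}{3}$ ($l{\left(Q,T \right)} = \left(- \frac{1}{6}\right) 4 = - \frac{2}{3}$)
$a = \frac{3097}{14528}$ ($a = \frac{3097}{13993 + 535} = \frac{3097}{14528} \approx 0.21317$)
$A{\left(D \right)} = -209 + \frac{19 D}{3}$ ($A{\left(D \right)} = \left(-33 + D\right) \left(7 - \frac{2}{3}\right) = \left(-33 + D\right) \frac{19}{3} = -209 + \frac{19 D}{3}$)
$a - A{\left(-115 \right)} = \frac{3097}{14528} - \left(-209 + \frac{19}{3} \left(-115\right)\right) = \frac{3097}{14528} - \left(-209 - \frac{2185}{3}\right) = \frac{3097}{14528} - - \frac{2812}{3} = \frac{3097}{14528} + \frac{2812}{3} = \frac{40862027}{43584}$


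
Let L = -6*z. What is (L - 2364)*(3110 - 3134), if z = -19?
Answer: 54000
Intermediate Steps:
L = 114 (L = -6*(-19) = 114)
(L - 2364)*(3110 - 3134) = (114 - 2364)*(3110 - 3134) = -2250*(-24) = 54000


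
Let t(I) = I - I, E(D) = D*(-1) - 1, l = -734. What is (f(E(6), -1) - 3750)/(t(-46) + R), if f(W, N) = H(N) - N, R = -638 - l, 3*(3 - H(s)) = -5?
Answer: -11233/288 ≈ -39.003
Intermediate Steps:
H(s) = 14/3 (H(s) = 3 - 1/3*(-5) = 3 + 5/3 = 14/3)
R = 96 (R = -638 - 1*(-734) = -638 + 734 = 96)
E(D) = -1 - D (E(D) = -D - 1 = -1 - D)
f(W, N) = 14/3 - N
t(I) = 0
(f(E(6), -1) - 3750)/(t(-46) + R) = ((14/3 - 1*(-1)) - 3750)/(0 + 96) = ((14/3 + 1) - 3750)/96 = (17/3 - 3750)*(1/96) = -11233/3*1/96 = -11233/288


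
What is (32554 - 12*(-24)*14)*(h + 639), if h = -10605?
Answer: -364616076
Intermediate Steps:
(32554 - 12*(-24)*14)*(h + 639) = (32554 - 12*(-24)*14)*(-10605 + 639) = (32554 + 288*14)*(-9966) = (32554 + 4032)*(-9966) = 36586*(-9966) = -364616076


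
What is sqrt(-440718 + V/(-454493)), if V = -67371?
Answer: I*sqrt(91036392552813279)/454493 ≈ 663.87*I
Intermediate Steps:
sqrt(-440718 + V/(-454493)) = sqrt(-440718 - 67371/(-454493)) = sqrt(-440718 - 67371*(-1/454493)) = sqrt(-440718 + 67371/454493) = sqrt(-200303178603/454493) = I*sqrt(91036392552813279)/454493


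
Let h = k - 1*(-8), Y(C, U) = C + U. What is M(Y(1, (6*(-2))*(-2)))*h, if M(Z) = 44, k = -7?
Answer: 44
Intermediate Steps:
h = 1 (h = -7 - 1*(-8) = -7 + 8 = 1)
M(Y(1, (6*(-2))*(-2)))*h = 44*1 = 44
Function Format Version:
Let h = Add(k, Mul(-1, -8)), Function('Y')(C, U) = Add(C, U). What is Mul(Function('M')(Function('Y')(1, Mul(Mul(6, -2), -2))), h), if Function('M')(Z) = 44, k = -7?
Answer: 44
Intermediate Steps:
h = 1 (h = Add(-7, Mul(-1, -8)) = Add(-7, 8) = 1)
Mul(Function('M')(Function('Y')(1, Mul(Mul(6, -2), -2))), h) = Mul(44, 1) = 44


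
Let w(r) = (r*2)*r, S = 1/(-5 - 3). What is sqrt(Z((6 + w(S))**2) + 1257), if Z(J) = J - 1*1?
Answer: sqrt(1323393)/32 ≈ 35.950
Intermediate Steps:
S = -1/8 (S = 1/(-8) = -1/8 ≈ -0.12500)
w(r) = 2*r**2 (w(r) = (2*r)*r = 2*r**2)
Z(J) = -1 + J (Z(J) = J - 1 = -1 + J)
sqrt(Z((6 + w(S))**2) + 1257) = sqrt((-1 + (6 + 2*(-1/8)**2)**2) + 1257) = sqrt((-1 + (6 + 2*(1/64))**2) + 1257) = sqrt((-1 + (6 + 1/32)**2) + 1257) = sqrt((-1 + (193/32)**2) + 1257) = sqrt((-1 + 37249/1024) + 1257) = sqrt(36225/1024 + 1257) = sqrt(1323393/1024) = sqrt(1323393)/32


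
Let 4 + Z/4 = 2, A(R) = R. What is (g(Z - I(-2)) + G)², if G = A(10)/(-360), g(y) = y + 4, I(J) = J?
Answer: 5329/1296 ≈ 4.1119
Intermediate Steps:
Z = -8 (Z = -16 + 4*2 = -16 + 8 = -8)
g(y) = 4 + y
G = -1/36 (G = 10/(-360) = 10*(-1/360) = -1/36 ≈ -0.027778)
(g(Z - I(-2)) + G)² = ((4 + (-8 - 1*(-2))) - 1/36)² = ((4 + (-8 + 2)) - 1/36)² = ((4 - 6) - 1/36)² = (-2 - 1/36)² = (-73/36)² = 5329/1296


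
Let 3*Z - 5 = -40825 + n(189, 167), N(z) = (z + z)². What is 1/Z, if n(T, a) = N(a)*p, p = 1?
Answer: 3/70736 ≈ 4.2411e-5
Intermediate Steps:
N(z) = 4*z² (N(z) = (2*z)² = 4*z²)
n(T, a) = 4*a² (n(T, a) = (4*a²)*1 = 4*a²)
Z = 70736/3 (Z = 5/3 + (-40825 + 4*167²)/3 = 5/3 + (-40825 + 4*27889)/3 = 5/3 + (-40825 + 111556)/3 = 5/3 + (⅓)*70731 = 5/3 + 23577 = 70736/3 ≈ 23579.)
1/Z = 1/(70736/3) = 3/70736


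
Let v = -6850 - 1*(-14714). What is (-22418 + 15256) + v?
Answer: 702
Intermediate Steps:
v = 7864 (v = -6850 + 14714 = 7864)
(-22418 + 15256) + v = (-22418 + 15256) + 7864 = -7162 + 7864 = 702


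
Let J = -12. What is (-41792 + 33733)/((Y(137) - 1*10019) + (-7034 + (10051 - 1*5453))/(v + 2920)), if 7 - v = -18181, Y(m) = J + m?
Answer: 14175781/17403749 ≈ 0.81452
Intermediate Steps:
Y(m) = -12 + m
v = 18188 (v = 7 - 1*(-18181) = 7 + 18181 = 18188)
(-41792 + 33733)/((Y(137) - 1*10019) + (-7034 + (10051 - 1*5453))/(v + 2920)) = (-41792 + 33733)/(((-12 + 137) - 1*10019) + (-7034 + (10051 - 1*5453))/(18188 + 2920)) = -8059/((125 - 10019) + (-7034 + (10051 - 5453))/21108) = -8059/(-9894 + (-7034 + 4598)*(1/21108)) = -8059/(-9894 - 2436*1/21108) = -8059/(-9894 - 203/1759) = -8059/(-17403749/1759) = -8059*(-1759/17403749) = 14175781/17403749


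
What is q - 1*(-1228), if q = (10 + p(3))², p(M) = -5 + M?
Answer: 1292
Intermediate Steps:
q = 64 (q = (10 + (-5 + 3))² = (10 - 2)² = 8² = 64)
q - 1*(-1228) = 64 - 1*(-1228) = 64 + 1228 = 1292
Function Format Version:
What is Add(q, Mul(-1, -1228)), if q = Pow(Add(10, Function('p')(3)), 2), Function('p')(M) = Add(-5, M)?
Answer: 1292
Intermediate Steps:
q = 64 (q = Pow(Add(10, Add(-5, 3)), 2) = Pow(Add(10, -2), 2) = Pow(8, 2) = 64)
Add(q, Mul(-1, -1228)) = Add(64, Mul(-1, -1228)) = Add(64, 1228) = 1292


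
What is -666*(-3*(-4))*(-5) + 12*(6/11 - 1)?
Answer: 439500/11 ≈ 39955.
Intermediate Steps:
-666*(-3*(-4))*(-5) + 12*(6/11 - 1) = -7992*(-5) + 12*(6*(1/11) - 1) = -666*(-60) + 12*(6/11 - 1) = 39960 + 12*(-5/11) = 39960 - 60/11 = 439500/11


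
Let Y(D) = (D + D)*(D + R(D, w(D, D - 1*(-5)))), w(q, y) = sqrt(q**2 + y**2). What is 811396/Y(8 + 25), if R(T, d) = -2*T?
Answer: -405698/1089 ≈ -372.54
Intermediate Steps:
Y(D) = -2*D**2 (Y(D) = (D + D)*(D - 2*D) = (2*D)*(-D) = -2*D**2)
811396/Y(8 + 25) = 811396/((-2*(8 + 25)**2)) = 811396/((-2*33**2)) = 811396/((-2*1089)) = 811396/(-2178) = 811396*(-1/2178) = -405698/1089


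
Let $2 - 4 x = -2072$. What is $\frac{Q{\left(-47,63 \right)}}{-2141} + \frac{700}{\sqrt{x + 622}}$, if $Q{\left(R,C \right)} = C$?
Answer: $- \frac{63}{2141} + \frac{700 \sqrt{4562}}{2281} \approx 20.698$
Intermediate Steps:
$x = \frac{1037}{2}$ ($x = \frac{1}{2} - -518 = \frac{1}{2} + 518 = \frac{1037}{2} \approx 518.5$)
$\frac{Q{\left(-47,63 \right)}}{-2141} + \frac{700}{\sqrt{x + 622}} = \frac{63}{-2141} + \frac{700}{\sqrt{\frac{1037}{2} + 622}} = 63 \left(- \frac{1}{2141}\right) + \frac{700}{\sqrt{\frac{2281}{2}}} = - \frac{63}{2141} + \frac{700}{\frac{1}{2} \sqrt{4562}} = - \frac{63}{2141} + 700 \frac{\sqrt{4562}}{2281} = - \frac{63}{2141} + \frac{700 \sqrt{4562}}{2281}$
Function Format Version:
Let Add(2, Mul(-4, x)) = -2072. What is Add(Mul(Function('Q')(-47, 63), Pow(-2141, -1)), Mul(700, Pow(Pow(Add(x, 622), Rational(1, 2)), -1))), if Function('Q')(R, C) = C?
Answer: Add(Rational(-63, 2141), Mul(Rational(700, 2281), Pow(4562, Rational(1, 2)))) ≈ 20.698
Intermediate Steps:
x = Rational(1037, 2) (x = Add(Rational(1, 2), Mul(Rational(-1, 4), -2072)) = Add(Rational(1, 2), 518) = Rational(1037, 2) ≈ 518.50)
Add(Mul(Function('Q')(-47, 63), Pow(-2141, -1)), Mul(700, Pow(Pow(Add(x, 622), Rational(1, 2)), -1))) = Add(Mul(63, Pow(-2141, -1)), Mul(700, Pow(Pow(Add(Rational(1037, 2), 622), Rational(1, 2)), -1))) = Add(Mul(63, Rational(-1, 2141)), Mul(700, Pow(Pow(Rational(2281, 2), Rational(1, 2)), -1))) = Add(Rational(-63, 2141), Mul(700, Pow(Mul(Rational(1, 2), Pow(4562, Rational(1, 2))), -1))) = Add(Rational(-63, 2141), Mul(700, Mul(Rational(1, 2281), Pow(4562, Rational(1, 2))))) = Add(Rational(-63, 2141), Mul(Rational(700, 2281), Pow(4562, Rational(1, 2))))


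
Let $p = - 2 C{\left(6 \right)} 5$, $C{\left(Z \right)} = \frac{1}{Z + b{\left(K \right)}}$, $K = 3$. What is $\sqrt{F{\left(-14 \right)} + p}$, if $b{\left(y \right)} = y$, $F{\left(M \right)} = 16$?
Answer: $\frac{\sqrt{134}}{3} \approx 3.8586$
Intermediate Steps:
$C{\left(Z \right)} = \frac{1}{3 + Z}$ ($C{\left(Z \right)} = \frac{1}{Z + 3} = \frac{1}{3 + Z}$)
$p = - \frac{10}{9}$ ($p = - \frac{2}{3 + 6} \cdot 5 = - \frac{2}{9} \cdot 5 = \left(-2\right) \frac{1}{9} \cdot 5 = \left(- \frac{2}{9}\right) 5 = - \frac{10}{9} \approx -1.1111$)
$\sqrt{F{\left(-14 \right)} + p} = \sqrt{16 - \frac{10}{9}} = \sqrt{\frac{134}{9}} = \frac{\sqrt{134}}{3}$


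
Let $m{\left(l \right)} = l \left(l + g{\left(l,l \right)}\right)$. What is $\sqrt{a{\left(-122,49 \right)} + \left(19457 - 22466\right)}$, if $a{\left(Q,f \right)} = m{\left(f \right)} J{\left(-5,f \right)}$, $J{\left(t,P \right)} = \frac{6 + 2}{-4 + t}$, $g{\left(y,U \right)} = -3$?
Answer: $\frac{i \sqrt{45113}}{3} \approx 70.799 i$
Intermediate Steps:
$J{\left(t,P \right)} = \frac{8}{-4 + t}$
$m{\left(l \right)} = l \left(-3 + l\right)$ ($m{\left(l \right)} = l \left(l - 3\right) = l \left(-3 + l\right)$)
$a{\left(Q,f \right)} = - \frac{8 f \left(-3 + f\right)}{9}$ ($a{\left(Q,f \right)} = f \left(-3 + f\right) \frac{8}{-4 - 5} = f \left(-3 + f\right) \frac{8}{-9} = f \left(-3 + f\right) 8 \left(- \frac{1}{9}\right) = f \left(-3 + f\right) \left(- \frac{8}{9}\right) = - \frac{8 f \left(-3 + f\right)}{9}$)
$\sqrt{a{\left(-122,49 \right)} + \left(19457 - 22466\right)} = \sqrt{\frac{8}{9} \cdot 49 \left(3 - 49\right) + \left(19457 - 22466\right)} = \sqrt{\frac{8}{9} \cdot 49 \left(3 - 49\right) - 3009} = \sqrt{\frac{8}{9} \cdot 49 \left(-46\right) - 3009} = \sqrt{- \frac{18032}{9} - 3009} = \sqrt{- \frac{45113}{9}} = \frac{i \sqrt{45113}}{3}$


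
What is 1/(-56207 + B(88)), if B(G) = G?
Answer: -1/56119 ≈ -1.7819e-5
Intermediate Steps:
1/(-56207 + B(88)) = 1/(-56207 + 88) = 1/(-56119) = -1/56119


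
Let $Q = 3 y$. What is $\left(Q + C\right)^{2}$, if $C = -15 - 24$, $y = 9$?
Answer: $144$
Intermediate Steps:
$C = -39$
$Q = 27$ ($Q = 3 \cdot 9 = 27$)
$\left(Q + C\right)^{2} = \left(27 - 39\right)^{2} = \left(-12\right)^{2} = 144$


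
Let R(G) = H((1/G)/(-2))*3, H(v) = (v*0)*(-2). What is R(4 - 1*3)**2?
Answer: 0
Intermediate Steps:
H(v) = 0 (H(v) = 0*(-2) = 0)
R(G) = 0 (R(G) = 0*3 = 0)
R(4 - 1*3)**2 = 0**2 = 0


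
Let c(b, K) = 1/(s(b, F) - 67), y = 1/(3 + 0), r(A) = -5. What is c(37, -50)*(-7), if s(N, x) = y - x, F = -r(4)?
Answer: 21/215 ≈ 0.097674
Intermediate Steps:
y = 1/3 ≈ 0.33333
F = 5 (F = -1*(-5) = 5)
s(N, x) = 1/3 - x
c(b, K) = -3/215 (c(b, K) = 1/((1/3 - 1*5) - 67) = 1/((1/3 - 5) - 67) = 1/(-14/3 - 67) = 1/(-215/3) = -3/215)
c(37, -50)*(-7) = -3/215*(-7) = 21/215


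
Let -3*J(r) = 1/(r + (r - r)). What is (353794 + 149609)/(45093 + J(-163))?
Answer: 246164067/22050478 ≈ 11.164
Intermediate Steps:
J(r) = -1/(3*r) (J(r) = -1/(3*(r + (r - r))) = -1/(3*(r + 0)) = -1/(3*r))
(353794 + 149609)/(45093 + J(-163)) = (353794 + 149609)/(45093 - ⅓/(-163)) = 503403/(45093 - ⅓*(-1/163)) = 503403/(45093 + 1/489) = 503403/(22050478/489) = 503403*(489/22050478) = 246164067/22050478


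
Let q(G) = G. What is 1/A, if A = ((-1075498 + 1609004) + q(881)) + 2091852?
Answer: 1/2626239 ≈ 3.8077e-7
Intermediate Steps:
A = 2626239 (A = ((-1075498 + 1609004) + 881) + 2091852 = (533506 + 881) + 2091852 = 534387 + 2091852 = 2626239)
1/A = 1/2626239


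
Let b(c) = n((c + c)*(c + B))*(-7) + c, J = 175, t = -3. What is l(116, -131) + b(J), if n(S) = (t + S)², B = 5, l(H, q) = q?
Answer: -27780354019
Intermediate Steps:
n(S) = (-3 + S)²
b(c) = c - 7*(-3 + 2*c*(5 + c))² (b(c) = (-3 + (c + c)*(c + 5))²*(-7) + c = (-3 + (2*c)*(5 + c))²*(-7) + c = (-3 + 2*c*(5 + c))²*(-7) + c = -7*(-3 + 2*c*(5 + c))² + c = c - 7*(-3 + 2*c*(5 + c))²)
l(116, -131) + b(J) = -131 + (175 - 7*(-3 + 2*175*(5 + 175))²) = -131 + (175 - 7*(-3 + 2*175*180)²) = -131 + (175 - 7*(-3 + 63000)²) = -131 + (175 - 7*62997²) = -131 + (175 - 7*3968622009) = -131 + (175 - 27780354063) = -131 - 27780353888 = -27780354019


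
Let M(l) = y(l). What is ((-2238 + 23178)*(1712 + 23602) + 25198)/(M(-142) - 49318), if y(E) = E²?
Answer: -265050179/14577 ≈ -18183.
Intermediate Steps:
M(l) = l²
((-2238 + 23178)*(1712 + 23602) + 25198)/(M(-142) - 49318) = ((-2238 + 23178)*(1712 + 23602) + 25198)/((-142)² - 49318) = (20940*25314 + 25198)/(20164 - 49318) = (530075160 + 25198)/(-29154) = 530100358*(-1/29154) = -265050179/14577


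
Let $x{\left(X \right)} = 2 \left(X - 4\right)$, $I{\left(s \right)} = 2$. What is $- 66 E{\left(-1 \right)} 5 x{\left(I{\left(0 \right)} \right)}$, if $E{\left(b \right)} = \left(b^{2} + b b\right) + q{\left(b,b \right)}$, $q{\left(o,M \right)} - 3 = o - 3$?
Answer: $1320$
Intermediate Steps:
$q{\left(o,M \right)} = o$ ($q{\left(o,M \right)} = 3 + \left(o - 3\right) = 3 + \left(-3 + o\right) = o$)
$x{\left(X \right)} = -8 + 2 X$ ($x{\left(X \right)} = 2 \left(-4 + X\right) = -8 + 2 X$)
$E{\left(b \right)} = b + 2 b^{2}$ ($E{\left(b \right)} = \left(b^{2} + b b\right) + b = \left(b^{2} + b^{2}\right) + b = 2 b^{2} + b = b + 2 b^{2}$)
$- 66 E{\left(-1 \right)} 5 x{\left(I{\left(0 \right)} \right)} = - 66 - (1 + 2 \left(-1\right)) 5 \left(-8 + 2 \cdot 2\right) = - 66 - (1 - 2) 5 \left(-8 + 4\right) = - 66 \left(-1\right) \left(-1\right) 5 \left(-4\right) = - 66 \cdot 1 \cdot 5 \left(-4\right) = - 66 \cdot 5 \left(-4\right) = \left(-66\right) \left(-20\right) = 1320$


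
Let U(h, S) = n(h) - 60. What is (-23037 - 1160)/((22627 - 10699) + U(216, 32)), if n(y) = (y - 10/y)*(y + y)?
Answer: -24197/105160 ≈ -0.23010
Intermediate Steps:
n(y) = 2*y*(y - 10/y) (n(y) = (y - 10/y)*(2*y) = 2*y*(y - 10/y))
U(h, S) = -80 + 2*h**2 (U(h, S) = (-20 + 2*h**2) - 60 = -80 + 2*h**2)
(-23037 - 1160)/((22627 - 10699) + U(216, 32)) = (-23037 - 1160)/((22627 - 10699) + (-80 + 2*216**2)) = -24197/(11928 + (-80 + 2*46656)) = -24197/(11928 + (-80 + 93312)) = -24197/(11928 + 93232) = -24197/105160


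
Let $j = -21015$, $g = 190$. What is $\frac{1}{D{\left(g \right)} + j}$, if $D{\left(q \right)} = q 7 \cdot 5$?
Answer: $- \frac{1}{14365} \approx -6.9614 \cdot 10^{-5}$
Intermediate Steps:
$D{\left(q \right)} = 35 q$ ($D{\left(q \right)} = 7 q 5 = 35 q$)
$\frac{1}{D{\left(g \right)} + j} = \frac{1}{35 \cdot 190 - 21015} = \frac{1}{6650 - 21015} = \frac{1}{-14365} = - \frac{1}{14365}$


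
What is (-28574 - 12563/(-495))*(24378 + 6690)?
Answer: -48782169284/55 ≈ -8.8695e+8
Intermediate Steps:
(-28574 - 12563/(-495))*(24378 + 6690) = (-28574 - 12563*(-1/495))*31068 = (-28574 + 12563/495)*31068 = -14131567/495*31068 = -48782169284/55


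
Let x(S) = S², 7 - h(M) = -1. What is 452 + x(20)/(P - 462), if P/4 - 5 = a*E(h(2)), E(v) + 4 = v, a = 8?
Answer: 70764/157 ≈ 450.73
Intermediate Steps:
h(M) = 8 (h(M) = 7 - 1*(-1) = 7 + 1 = 8)
E(v) = -4 + v
P = 148 (P = 20 + 4*(8*(-4 + 8)) = 20 + 4*(8*4) = 20 + 4*32 = 20 + 128 = 148)
452 + x(20)/(P - 462) = 452 + 20²/(148 - 462) = 452 + 400/(-314) = 452 + 400*(-1/314) = 452 - 200/157 = 70764/157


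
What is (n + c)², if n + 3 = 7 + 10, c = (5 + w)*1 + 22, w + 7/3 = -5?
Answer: 10201/9 ≈ 1133.4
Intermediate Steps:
w = -22/3 (w = -7/3 - 5 = -22/3 ≈ -7.3333)
c = 59/3 (c = (5 - 22/3)*1 + 22 = -7/3*1 + 22 = -7/3 + 22 = 59/3 ≈ 19.667)
n = 14 (n = -3 + (7 + 10) = -3 + 17 = 14)
(n + c)² = (14 + 59/3)² = (101/3)² = 10201/9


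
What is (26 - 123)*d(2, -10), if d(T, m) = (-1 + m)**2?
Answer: -11737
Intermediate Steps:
(26 - 123)*d(2, -10) = (26 - 123)*(-1 - 10)**2 = -97*(-11)**2 = -97*121 = -11737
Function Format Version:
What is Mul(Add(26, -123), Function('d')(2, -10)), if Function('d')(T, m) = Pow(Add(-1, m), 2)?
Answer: -11737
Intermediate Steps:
Mul(Add(26, -123), Function('d')(2, -10)) = Mul(Add(26, -123), Pow(Add(-1, -10), 2)) = Mul(-97, Pow(-11, 2)) = Mul(-97, 121) = -11737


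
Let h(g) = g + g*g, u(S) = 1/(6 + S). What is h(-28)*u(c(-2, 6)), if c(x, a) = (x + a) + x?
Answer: 189/2 ≈ 94.500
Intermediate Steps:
c(x, a) = a + 2*x (c(x, a) = (a + x) + x = a + 2*x)
h(g) = g + g²
h(-28)*u(c(-2, 6)) = (-28*(1 - 28))/(6 + (6 + 2*(-2))) = (-28*(-27))/(6 + (6 - 4)) = 756/(6 + 2) = 756/8 = 756*(⅛) = 189/2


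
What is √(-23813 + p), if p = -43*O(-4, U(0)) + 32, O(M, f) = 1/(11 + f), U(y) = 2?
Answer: 2*I*√1004887/13 ≈ 154.22*I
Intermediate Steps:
p = 373/13 (p = -43/(11 + 2) + 32 = -43/13 + 32 = 373/13 ≈ 28.692)
√(-23813 + p) = √(-23813 + 373/13) = √(-309196/13) = 2*I*√1004887/13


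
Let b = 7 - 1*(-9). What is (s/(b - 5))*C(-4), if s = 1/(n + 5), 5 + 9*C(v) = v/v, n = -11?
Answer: 2/297 ≈ 0.0067340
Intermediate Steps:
b = 16 (b = 7 + 9 = 16)
C(v) = -4/9 (C(v) = -5/9 + (v/v)/9 = -5/9 + (⅑)*1 = -5/9 + ⅑ = -4/9)
s = -⅙ (s = 1/(-11 + 5) = 1/(-6) = -⅙ ≈ -0.16667)
(s/(b - 5))*C(-4) = -1/(6*(16 - 5))*(-4/9) = -⅙/11*(-4/9) = -⅙*1/11*(-4/9) = -1/66*(-4/9) = 2/297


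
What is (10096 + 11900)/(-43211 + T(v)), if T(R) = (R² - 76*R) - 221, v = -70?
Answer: -5499/8303 ≈ -0.66229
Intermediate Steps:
T(R) = -221 + R² - 76*R
(10096 + 11900)/(-43211 + T(v)) = (10096 + 11900)/(-43211 + (-221 + (-70)² - 76*(-70))) = 21996/(-43211 + (-221 + 4900 + 5320)) = 21996/(-43211 + 9999) = 21996/(-33212) = 21996*(-1/33212) = -5499/8303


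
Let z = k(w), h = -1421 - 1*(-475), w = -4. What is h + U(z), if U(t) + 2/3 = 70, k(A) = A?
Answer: -2630/3 ≈ -876.67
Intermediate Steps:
h = -946 (h = -1421 + 475 = -946)
z = -4
U(t) = 208/3 (U(t) = -⅔ + 70 = 208/3)
h + U(z) = -946 + 208/3 = -2630/3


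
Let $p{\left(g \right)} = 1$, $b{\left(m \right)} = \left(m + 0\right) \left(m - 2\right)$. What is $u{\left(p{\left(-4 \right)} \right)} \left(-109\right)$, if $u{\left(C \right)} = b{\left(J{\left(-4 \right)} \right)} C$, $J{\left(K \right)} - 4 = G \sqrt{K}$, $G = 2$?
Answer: $872 - 2616 i \approx 872.0 - 2616.0 i$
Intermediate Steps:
$J{\left(K \right)} = 4 + 2 \sqrt{K}$
$b{\left(m \right)} = m \left(-2 + m\right)$
$u{\left(C \right)} = C \left(2 + 4 i\right) \left(4 + 4 i\right)$ ($u{\left(C \right)} = \left(4 + 2 \sqrt{-4}\right) \left(-2 + \left(4 + 2 \sqrt{-4}\right)\right) C = \left(4 + 2 \cdot 2 i\right) \left(-2 + \left(4 + 2 \cdot 2 i\right)\right) C = \left(4 + 4 i\right) \left(-2 + \left(4 + 4 i\right)\right) C = \left(4 + 4 i\right) \left(2 + 4 i\right) C = \left(2 + 4 i\right) \left(4 + 4 i\right) C = C \left(2 + 4 i\right) \left(4 + 4 i\right)$)
$u{\left(p{\left(-4 \right)} \right)} \left(-109\right) = 1 \left(-8 + 24 i\right) \left(-109\right) = \left(-8 + 24 i\right) \left(-109\right) = 872 - 2616 i$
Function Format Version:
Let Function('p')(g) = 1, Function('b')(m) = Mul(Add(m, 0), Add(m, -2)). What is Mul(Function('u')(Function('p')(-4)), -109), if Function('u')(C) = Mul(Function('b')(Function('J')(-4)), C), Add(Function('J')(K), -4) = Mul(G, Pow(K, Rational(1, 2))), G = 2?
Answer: Add(872, Mul(-2616, I)) ≈ Add(872.00, Mul(-2616.0, I))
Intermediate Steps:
Function('J')(K) = Add(4, Mul(2, Pow(K, Rational(1, 2))))
Function('b')(m) = Mul(m, Add(-2, m))
Function('u')(C) = Mul(C, Add(2, Mul(4, I)), Add(4, Mul(4, I))) (Function('u')(C) = Mul(Mul(Add(4, Mul(2, Pow(-4, Rational(1, 2)))), Add(-2, Add(4, Mul(2, Pow(-4, Rational(1, 2)))))), C) = Mul(Mul(Add(4, Mul(2, Mul(2, I))), Add(-2, Add(4, Mul(2, Mul(2, I))))), C) = Mul(Mul(Add(4, Mul(4, I)), Add(-2, Add(4, Mul(4, I)))), C) = Mul(Mul(Add(4, Mul(4, I)), Add(2, Mul(4, I))), C) = Mul(Mul(Add(2, Mul(4, I)), Add(4, Mul(4, I))), C) = Mul(C, Add(2, Mul(4, I)), Add(4, Mul(4, I))))
Mul(Function('u')(Function('p')(-4)), -109) = Mul(Mul(1, Add(-8, Mul(24, I))), -109) = Mul(Add(-8, Mul(24, I)), -109) = Add(872, Mul(-2616, I))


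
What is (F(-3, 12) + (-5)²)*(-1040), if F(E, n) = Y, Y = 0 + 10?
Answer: -36400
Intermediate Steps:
Y = 10
F(E, n) = 10
(F(-3, 12) + (-5)²)*(-1040) = (10 + (-5)²)*(-1040) = (10 + 25)*(-1040) = 35*(-1040) = -36400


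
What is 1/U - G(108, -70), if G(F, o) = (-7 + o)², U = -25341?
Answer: -150246790/25341 ≈ -5929.0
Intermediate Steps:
1/U - G(108, -70) = 1/(-25341) - (-7 - 70)² = -1/25341 - 1*(-77)² = -1/25341 - 1*5929 = -1/25341 - 5929 = -150246790/25341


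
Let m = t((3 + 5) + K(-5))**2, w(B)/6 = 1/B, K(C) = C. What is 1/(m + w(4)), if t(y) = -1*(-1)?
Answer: 2/5 ≈ 0.40000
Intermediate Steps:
w(B) = 6/B
t(y) = 1
m = 1 (m = 1**2 = 1)
1/(m + w(4)) = 1/(1 + 6/4) = 1/(1 + 6*(1/4)) = 1/(1 + 3/2) = 1/(5/2) = 2/5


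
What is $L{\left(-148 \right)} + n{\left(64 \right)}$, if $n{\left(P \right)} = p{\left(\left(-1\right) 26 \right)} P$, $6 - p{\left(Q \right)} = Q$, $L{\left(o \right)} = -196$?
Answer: $1852$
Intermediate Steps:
$p{\left(Q \right)} = 6 - Q$
$n{\left(P \right)} = 32 P$ ($n{\left(P \right)} = \left(6 - \left(-1\right) 26\right) P = \left(6 - -26\right) P = \left(6 + 26\right) P = 32 P$)
$L{\left(-148 \right)} + n{\left(64 \right)} = -196 + 32 \cdot 64 = -196 + 2048 = 1852$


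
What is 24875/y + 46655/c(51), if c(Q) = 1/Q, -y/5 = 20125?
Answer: 1915420826/805 ≈ 2.3794e+6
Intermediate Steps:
y = -100625 (y = -5*20125 = -100625)
24875/y + 46655/c(51) = 24875/(-100625) + 46655/(1/51) = 24875*(-1/100625) + 46655/(1/51) = -199/805 + 46655*51 = -199/805 + 2379405 = 1915420826/805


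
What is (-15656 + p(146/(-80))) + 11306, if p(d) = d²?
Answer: -6954671/1600 ≈ -4346.7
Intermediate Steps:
(-15656 + p(146/(-80))) + 11306 = (-15656 + (146/(-80))²) + 11306 = (-15656 + (146*(-1/80))²) + 11306 = (-15656 + (-73/40)²) + 11306 = (-15656 + 5329/1600) + 11306 = -25044271/1600 + 11306 = -6954671/1600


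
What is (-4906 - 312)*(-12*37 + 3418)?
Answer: -15518332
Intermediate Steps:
(-4906 - 312)*(-12*37 + 3418) = -5218*(-444 + 3418) = -5218*2974 = -15518332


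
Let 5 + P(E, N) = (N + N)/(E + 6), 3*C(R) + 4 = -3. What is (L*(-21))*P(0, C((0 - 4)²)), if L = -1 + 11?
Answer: 3640/3 ≈ 1213.3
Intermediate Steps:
L = 10
C(R) = -7/3 (C(R) = -4/3 + (⅓)*(-3) = -4/3 - 1 = -7/3)
P(E, N) = -5 + 2*N/(6 + E) (P(E, N) = -5 + (N + N)/(E + 6) = -5 + (2*N)/(6 + E) = -5 + 2*N/(6 + E))
(L*(-21))*P(0, C((0 - 4)²)) = (10*(-21))*((-30 - 5*0 + 2*(-7/3))/(6 + 0)) = -210*(-30 + 0 - 14/3)/6 = -35*(-104)/3 = -210*(-52/9) = 3640/3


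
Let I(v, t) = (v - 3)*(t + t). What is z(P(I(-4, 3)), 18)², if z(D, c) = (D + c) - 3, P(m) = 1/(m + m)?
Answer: 1585081/7056 ≈ 224.64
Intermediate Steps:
I(v, t) = 2*t*(-3 + v) (I(v, t) = (-3 + v)*(2*t) = 2*t*(-3 + v))
P(m) = 1/(2*m)
z(D, c) = -3 + D + c
z(P(I(-4, 3)), 18)² = (-3 + 1/(2*((2*3*(-3 - 4)))) + 18)² = (-3 + 1/(2*((2*3*(-7)))) + 18)² = (-3 + (½)/(-42) + 18)² = (-3 + (½)*(-1/42) + 18)² = (-3 - 1/84 + 18)² = (1259/84)² = 1585081/7056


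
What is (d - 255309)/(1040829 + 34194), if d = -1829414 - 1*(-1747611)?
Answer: -337112/1075023 ≈ -0.31359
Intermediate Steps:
d = -81803 (d = -1829414 + 1747611 = -81803)
(d - 255309)/(1040829 + 34194) = (-81803 - 255309)/(1040829 + 34194) = -337112/1075023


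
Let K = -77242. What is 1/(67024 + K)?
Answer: -1/10218 ≈ -9.7867e-5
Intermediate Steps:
1/(67024 + K) = 1/(67024 - 77242) = 1/(-10218) = -1/10218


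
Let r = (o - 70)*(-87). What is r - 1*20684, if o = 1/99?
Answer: -481631/33 ≈ -14595.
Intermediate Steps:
o = 1/99 ≈ 0.010101
r = 200941/33 (r = (1/99 - 70)*(-87) = -6929/99*(-87) = 200941/33 ≈ 6089.1)
r - 1*20684 = 200941/33 - 1*20684 = 200941/33 - 20684 = -481631/33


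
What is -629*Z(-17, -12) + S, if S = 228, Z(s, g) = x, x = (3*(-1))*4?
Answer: 7776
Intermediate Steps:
x = -12 (x = -3*4 = -12)
Z(s, g) = -12
-629*Z(-17, -12) + S = -629*(-12) + 228 = 7548 + 228 = 7776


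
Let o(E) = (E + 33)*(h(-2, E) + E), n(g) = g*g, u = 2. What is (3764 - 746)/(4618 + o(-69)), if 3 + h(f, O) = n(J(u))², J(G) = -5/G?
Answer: 12072/23215 ≈ 0.52001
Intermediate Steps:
n(g) = g²
h(f, O) = 577/16 (h(f, O) = -3 + ((-5/2)²)² = -3 + (25/4)² = -3 + 625/16 = 577/16)
o(E) = (33 + E)*(577/16 + E) (o(E) = (E + 33)*(577/16 + E) = (33 + E)*(577/16 + E))
(3764 - 746)/(4618 + o(-69)) = (3764 - 746)/(4618 + (19041/16 + (-69)² + (1105/16)*(-69))) = 3018/(4618 + (19041/16 + 4761 - 76245/16)) = 3018/(4618 + 4743/4) = 3018/(23215/4) = 3018*(4/23215) = 12072/23215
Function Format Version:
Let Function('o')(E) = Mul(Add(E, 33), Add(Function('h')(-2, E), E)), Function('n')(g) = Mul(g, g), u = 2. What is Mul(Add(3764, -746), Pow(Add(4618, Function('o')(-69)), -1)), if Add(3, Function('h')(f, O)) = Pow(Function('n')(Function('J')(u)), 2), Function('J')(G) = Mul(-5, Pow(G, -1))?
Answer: Rational(12072, 23215) ≈ 0.52001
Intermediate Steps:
Function('n')(g) = Pow(g, 2)
Function('h')(f, O) = Rational(577, 16) (Function('h')(f, O) = Add(-3, Pow(Pow(Mul(-5, Pow(2, -1)), 2), 2)) = Add(-3, Pow(Pow(Mul(-5, Rational(1, 2)), 2), 2)) = Add(-3, Pow(Pow(Rational(-5, 2), 2), 2)) = Add(-3, Pow(Rational(25, 4), 2)) = Add(-3, Rational(625, 16)) = Rational(577, 16))
Function('o')(E) = Mul(Add(33, E), Add(Rational(577, 16), E)) (Function('o')(E) = Mul(Add(E, 33), Add(Rational(577, 16), E)) = Mul(Add(33, E), Add(Rational(577, 16), E)))
Mul(Add(3764, -746), Pow(Add(4618, Function('o')(-69)), -1)) = Mul(Add(3764, -746), Pow(Add(4618, Add(Rational(19041, 16), Pow(-69, 2), Mul(Rational(1105, 16), -69))), -1)) = Mul(3018, Pow(Add(4618, Add(Rational(19041, 16), 4761, Rational(-76245, 16))), -1)) = Mul(3018, Pow(Add(4618, Rational(4743, 4)), -1)) = Mul(3018, Pow(Rational(23215, 4), -1)) = Mul(3018, Rational(4, 23215)) = Rational(12072, 23215)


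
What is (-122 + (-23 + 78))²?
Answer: 4489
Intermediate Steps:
(-122 + (-23 + 78))² = (-122 + 55)² = (-67)² = 4489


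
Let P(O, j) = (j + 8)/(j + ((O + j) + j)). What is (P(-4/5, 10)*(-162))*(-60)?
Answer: 437400/73 ≈ 5991.8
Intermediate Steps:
P(O, j) = (8 + j)/(O + 3*j) (P(O, j) = (8 + j)/(j + (O + 2*j)) = (8 + j)/(O + 3*j))
(P(-4/5, 10)*(-162))*(-60) = (((8 + 10)/(-4/5 + 3*10))*(-162))*(-60) = ((18/(-4*⅕ + 30))*(-162))*(-60) = ((18/(-⅘ + 30))*(-162))*(-60) = ((18/(146/5))*(-162))*(-60) = (((5/146)*18)*(-162))*(-60) = ((45/73)*(-162))*(-60) = -7290/73*(-60) = 437400/73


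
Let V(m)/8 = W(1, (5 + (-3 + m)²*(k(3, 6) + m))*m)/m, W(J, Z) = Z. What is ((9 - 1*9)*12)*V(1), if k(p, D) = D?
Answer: 0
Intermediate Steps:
V(m) = 40 + 8*(-3 + m)²*(6 + m) (V(m) = 8*(((5 + (-3 + m)²*(6 + m))*m)/m) = 8*((m*(5 + (-3 + m)²*(6 + m)))/m) = 8*(5 + (-3 + m)²*(6 + m)) = 40 + 8*(-3 + m)²*(6 + m))
((9 - 1*9)*12)*V(1) = ((9 - 1*9)*12)*(472 - 216*1 + 8*1³) = ((9 - 9)*12)*(472 - 216 + 8*1) = (0*12)*(472 - 216 + 8) = 0*264 = 0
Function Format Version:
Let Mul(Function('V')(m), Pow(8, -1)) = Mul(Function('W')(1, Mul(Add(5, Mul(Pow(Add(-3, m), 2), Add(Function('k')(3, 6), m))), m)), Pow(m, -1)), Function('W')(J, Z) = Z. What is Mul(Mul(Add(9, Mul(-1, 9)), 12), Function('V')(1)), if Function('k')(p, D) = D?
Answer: 0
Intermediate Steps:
Function('V')(m) = Add(40, Mul(8, Pow(Add(-3, m), 2), Add(6, m))) (Function('V')(m) = Mul(8, Mul(Mul(Add(5, Mul(Pow(Add(-3, m), 2), Add(6, m))), m), Pow(m, -1))) = Mul(8, Mul(Mul(m, Add(5, Mul(Pow(Add(-3, m), 2), Add(6, m)))), Pow(m, -1))) = Mul(8, Add(5, Mul(Pow(Add(-3, m), 2), Add(6, m)))) = Add(40, Mul(8, Pow(Add(-3, m), 2), Add(6, m))))
Mul(Mul(Add(9, Mul(-1, 9)), 12), Function('V')(1)) = Mul(Mul(Add(9, Mul(-1, 9)), 12), Add(472, Mul(-216, 1), Mul(8, Pow(1, 3)))) = Mul(Mul(Add(9, -9), 12), Add(472, -216, Mul(8, 1))) = Mul(Mul(0, 12), Add(472, -216, 8)) = Mul(0, 264) = 0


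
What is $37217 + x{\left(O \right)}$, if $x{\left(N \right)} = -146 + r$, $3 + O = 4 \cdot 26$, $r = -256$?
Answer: $36815$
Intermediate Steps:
$O = 101$ ($O = -3 + 4 \cdot 26 = -3 + 104 = 101$)
$x{\left(N \right)} = -402$ ($x{\left(N \right)} = -146 - 256 = -402$)
$37217 + x{\left(O \right)} = 37217 - 402 = 36815$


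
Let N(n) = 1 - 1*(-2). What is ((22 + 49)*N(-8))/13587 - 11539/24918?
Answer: -50490953/112853622 ≈ -0.44740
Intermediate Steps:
N(n) = 3 (N(n) = 1 + 2 = 3)
((22 + 49)*N(-8))/13587 - 11539/24918 = ((22 + 49)*3)/13587 - 11539/24918 = (71*3)*(1/13587) - 11539*1/24918 = 213*(1/13587) - 11539/24918 = 71/4529 - 11539/24918 = -50490953/112853622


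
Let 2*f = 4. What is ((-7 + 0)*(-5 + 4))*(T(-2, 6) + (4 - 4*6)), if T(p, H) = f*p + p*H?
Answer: -252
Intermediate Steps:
f = 2 (f = (½)*4 = 2)
T(p, H) = 2*p + H*p (T(p, H) = 2*p + p*H = 2*p + H*p)
((-7 + 0)*(-5 + 4))*(T(-2, 6) + (4 - 4*6)) = ((-7 + 0)*(-5 + 4))*(-2*(2 + 6) + (4 - 4*6)) = (-7*(-1))*(-2*8 + (4 - 24)) = 7*(-16 - 20) = 7*(-36) = -252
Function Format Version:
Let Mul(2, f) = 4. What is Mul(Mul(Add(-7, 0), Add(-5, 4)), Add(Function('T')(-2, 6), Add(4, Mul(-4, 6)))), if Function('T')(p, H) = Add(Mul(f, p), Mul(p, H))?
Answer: -252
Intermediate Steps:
f = 2 (f = Mul(Rational(1, 2), 4) = 2)
Function('T')(p, H) = Add(Mul(2, p), Mul(H, p)) (Function('T')(p, H) = Add(Mul(2, p), Mul(p, H)) = Add(Mul(2, p), Mul(H, p)))
Mul(Mul(Add(-7, 0), Add(-5, 4)), Add(Function('T')(-2, 6), Add(4, Mul(-4, 6)))) = Mul(Mul(Add(-7, 0), Add(-5, 4)), Add(Mul(-2, Add(2, 6)), Add(4, Mul(-4, 6)))) = Mul(Mul(-7, -1), Add(Mul(-2, 8), Add(4, -24))) = Mul(7, Add(-16, -20)) = Mul(7, -36) = -252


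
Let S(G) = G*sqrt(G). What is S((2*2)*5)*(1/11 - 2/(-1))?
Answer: 920*sqrt(5)/11 ≈ 187.02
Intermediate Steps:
S(G) = G**(3/2)
S((2*2)*5)*(1/11 - 2/(-1)) = ((2*2)*5)**(3/2)*(1/11 - 2/(-1)) = (4*5)**(3/2)*(1*(1/11) - 2*(-1)) = 20**(3/2)*(1/11 + 2) = (40*sqrt(5))*(23/11) = 920*sqrt(5)/11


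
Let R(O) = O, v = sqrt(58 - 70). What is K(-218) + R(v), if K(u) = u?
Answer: -218 + 2*I*sqrt(3) ≈ -218.0 + 3.4641*I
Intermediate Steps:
v = 2*I*sqrt(3) (v = sqrt(-12) = 2*I*sqrt(3) ≈ 3.4641*I)
K(-218) + R(v) = -218 + 2*I*sqrt(3)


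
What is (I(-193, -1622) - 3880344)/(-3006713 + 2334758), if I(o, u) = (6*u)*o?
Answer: 667356/223985 ≈ 2.9795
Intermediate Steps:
I(o, u) = 6*o*u
(I(-193, -1622) - 3880344)/(-3006713 + 2334758) = (6*(-193)*(-1622) - 3880344)/(-3006713 + 2334758) = (1878276 - 3880344)/(-671955) = -2002068*(-1/671955) = 667356/223985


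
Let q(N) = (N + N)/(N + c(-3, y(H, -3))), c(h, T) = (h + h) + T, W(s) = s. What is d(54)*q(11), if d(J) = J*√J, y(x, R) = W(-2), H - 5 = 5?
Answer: 1188*√6 ≈ 2910.0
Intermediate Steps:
H = 10 (H = 5 + 5 = 10)
y(x, R) = -2
d(J) = J^(3/2)
c(h, T) = T + 2*h (c(h, T) = 2*h + T = T + 2*h)
q(N) = 2*N/(-8 + N) (q(N) = (N + N)/(N + (-2 + 2*(-3))) = (2*N)/(N + (-2 - 6)) = (2*N)/(N - 8) = (2*N)/(-8 + N) = 2*N/(-8 + N))
d(54)*q(11) = 54^(3/2)*(2*11/(-8 + 11)) = (162*√6)*(2*11/3) = (162*√6)*(2*11*(⅓)) = (162*√6)*(22/3) = 1188*√6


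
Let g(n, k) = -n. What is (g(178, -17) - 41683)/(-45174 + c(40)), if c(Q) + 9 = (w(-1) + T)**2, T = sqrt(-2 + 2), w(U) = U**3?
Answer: 1021/1102 ≈ 0.92650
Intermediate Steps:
T = 0 (T = sqrt(0) = 0)
c(Q) = -8 (c(Q) = -9 + ((-1)**3 + 0)**2 = -9 + (-1 + 0)**2 = -9 + (-1)**2 = -9 + 1 = -8)
(g(178, -17) - 41683)/(-45174 + c(40)) = (-1*178 - 41683)/(-45174 - 8) = (-178 - 41683)/(-45182) = -41861*(-1/45182) = 1021/1102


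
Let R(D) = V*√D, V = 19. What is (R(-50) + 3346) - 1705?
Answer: 1641 + 95*I*√2 ≈ 1641.0 + 134.35*I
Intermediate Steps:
R(D) = 19*√D
(R(-50) + 3346) - 1705 = (19*√(-50) + 3346) - 1705 = (19*(5*I*√2) + 3346) - 1705 = (95*I*√2 + 3346) - 1705 = (3346 + 95*I*√2) - 1705 = 1641 + 95*I*√2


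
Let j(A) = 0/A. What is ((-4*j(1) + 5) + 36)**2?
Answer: 1681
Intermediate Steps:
j(A) = 0
((-4*j(1) + 5) + 36)**2 = ((-4*0 + 5) + 36)**2 = ((0 + 5) + 36)**2 = (5 + 36)**2 = 41**2 = 1681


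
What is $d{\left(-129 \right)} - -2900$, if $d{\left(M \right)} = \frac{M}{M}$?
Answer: $2901$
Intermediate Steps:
$d{\left(M \right)} = 1$
$d{\left(-129 \right)} - -2900 = 1 - -2900 = 1 + 2900 = 2901$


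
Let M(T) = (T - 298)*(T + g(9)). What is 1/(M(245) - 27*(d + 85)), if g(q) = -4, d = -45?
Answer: -1/13853 ≈ -7.2187e-5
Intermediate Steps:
M(T) = (-298 + T)*(-4 + T) (M(T) = (T - 298)*(T - 4) = (-298 + T)*(-4 + T))
1/(M(245) - 27*(d + 85)) = 1/((1192 + 245² - 302*245) - 27*(-45 + 85)) = 1/((1192 + 60025 - 73990) - 27*40) = 1/(-12773 - 1080) = 1/(-13853) = -1/13853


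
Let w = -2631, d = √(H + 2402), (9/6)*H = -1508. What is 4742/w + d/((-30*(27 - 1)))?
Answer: -4742/2631 - √12570/2340 ≈ -1.8503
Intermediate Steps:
H = -3016/3 (H = (⅔)*(-1508) = -3016/3 ≈ -1005.3)
d = √12570/3 (d = √(-3016/3 + 2402) = √(4190/3) = √12570/3 ≈ 37.372)
4742/w + d/((-30*(27 - 1))) = 4742/(-2631) + (√12570/3)/((-30*(27 - 1))) = 4742*(-1/2631) + (√12570/3)/((-30*26)) = -4742/2631 + (√12570/3)/(-780) = -4742/2631 + (√12570/3)*(-1/780) = -4742/2631 - √12570/2340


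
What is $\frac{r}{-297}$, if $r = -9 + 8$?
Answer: $\frac{1}{297} \approx 0.003367$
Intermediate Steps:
$r = -1$
$\frac{r}{-297} = - \frac{1}{-297} = \left(-1\right) \left(- \frac{1}{297}\right) = \frac{1}{297}$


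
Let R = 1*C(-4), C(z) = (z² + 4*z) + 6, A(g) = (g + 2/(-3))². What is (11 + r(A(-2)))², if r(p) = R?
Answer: 289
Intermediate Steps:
A(g) = (-⅔ + g)² (A(g) = (g + 2*(-⅓))² = (g - ⅔)² = (-⅔ + g)²)
C(z) = 6 + z² + 4*z
R = 6 (R = 1*(6 + (-4)² + 4*(-4)) = 1*(6 + 16 - 16) = 1*6 = 6)
r(p) = 6
(11 + r(A(-2)))² = (11 + 6)² = 17² = 289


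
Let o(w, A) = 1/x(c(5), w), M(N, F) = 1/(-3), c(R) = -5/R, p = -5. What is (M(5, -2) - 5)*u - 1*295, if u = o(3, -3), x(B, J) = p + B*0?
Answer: -4409/15 ≈ -293.93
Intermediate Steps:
x(B, J) = -5 (x(B, J) = -5 + B*0 = -5 + 0 = -5)
M(N, F) = -⅓
o(w, A) = -⅕ (o(w, A) = 1/(-5) = -⅕)
u = -⅕ ≈ -0.20000
(M(5, -2) - 5)*u - 1*295 = (-⅓ - 5)*(-⅕) - 1*295 = -16/3*(-⅕) - 295 = 16/15 - 295 = -4409/15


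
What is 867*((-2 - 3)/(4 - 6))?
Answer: 4335/2 ≈ 2167.5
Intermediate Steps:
867*((-2 - 3)/(4 - 6)) = 867*(-5/(-2)) = 867*(-5*(-1/2)) = 867*(5/2) = 4335/2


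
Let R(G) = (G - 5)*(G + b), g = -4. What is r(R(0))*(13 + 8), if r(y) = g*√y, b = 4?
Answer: -168*I*√5 ≈ -375.66*I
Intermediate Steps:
R(G) = (-5 + G)*(4 + G) (R(G) = (G - 5)*(G + 4) = (-5 + G)*(4 + G))
r(y) = -4*√y
r(R(0))*(13 + 8) = (-4*√(-20 + 0² - 1*0))*(13 + 8) = -4*√(-20 + 0 + 0)*21 = -8*I*√5*21 = -168*I*√5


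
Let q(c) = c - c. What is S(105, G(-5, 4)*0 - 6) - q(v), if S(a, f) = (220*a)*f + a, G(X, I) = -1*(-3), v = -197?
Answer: -138495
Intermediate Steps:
G(X, I) = 3
q(c) = 0
S(a, f) = a + 220*a*f (S(a, f) = 220*a*f + a = a + 220*a*f)
S(105, G(-5, 4)*0 - 6) - q(v) = 105*(1 + 220*(3*0 - 6)) - 1*0 = 105*(1 + 220*(0 - 6)) + 0 = 105*(1 + 220*(-6)) + 0 = 105*(1 - 1320) + 0 = 105*(-1319) + 0 = -138495 + 0 = -138495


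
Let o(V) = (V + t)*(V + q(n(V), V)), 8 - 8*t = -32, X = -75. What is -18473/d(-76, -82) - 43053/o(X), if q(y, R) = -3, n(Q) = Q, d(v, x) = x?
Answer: 16222039/74620 ≈ 217.40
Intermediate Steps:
t = 5 (t = 1 - 1/8*(-32) = 1 + 4 = 5)
o(V) = (-3 + V)*(5 + V) (o(V) = (V + 5)*(V - 3) = (5 + V)*(-3 + V) = (-3 + V)*(5 + V))
-18473/d(-76, -82) - 43053/o(X) = -18473/(-82) - 43053/(-15 + (-75)**2 + 2*(-75)) = -18473*(-1/82) - 43053/(-15 + 5625 - 150) = 18473/82 - 43053/5460 = 18473/82 - 43053*1/5460 = 18473/82 - 14351/1820 = 16222039/74620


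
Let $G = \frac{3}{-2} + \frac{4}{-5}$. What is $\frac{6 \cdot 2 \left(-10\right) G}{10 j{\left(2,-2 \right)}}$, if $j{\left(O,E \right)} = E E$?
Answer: $\frac{69}{10} \approx 6.9$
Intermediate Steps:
$j{\left(O,E \right)} = E^{2}$
$G = - \frac{23}{10}$ ($G = 3 \left(- \frac{1}{2}\right) + 4 \left(- \frac{1}{5}\right) = - \frac{3}{2} - \frac{4}{5} = - \frac{23}{10} \approx -2.3$)
$\frac{6 \cdot 2 \left(-10\right) G}{10 j{\left(2,-2 \right)}} = \frac{6 \cdot 2 \left(-10\right) \left(- \frac{23}{10}\right)}{10 \left(-2\right)^{2}} = \frac{12 \left(-10\right) \left(- \frac{23}{10}\right)}{10 \cdot 4} = \frac{\left(-120\right) \left(- \frac{23}{10}\right)}{40} = 276 \cdot \frac{1}{40} = \frac{69}{10}$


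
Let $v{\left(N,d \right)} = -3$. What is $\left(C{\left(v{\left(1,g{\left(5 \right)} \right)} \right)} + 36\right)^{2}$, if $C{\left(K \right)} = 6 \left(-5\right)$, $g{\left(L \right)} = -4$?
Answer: $36$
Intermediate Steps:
$C{\left(K \right)} = -30$
$\left(C{\left(v{\left(1,g{\left(5 \right)} \right)} \right)} + 36\right)^{2} = \left(-30 + 36\right)^{2} = 6^{2} = 36$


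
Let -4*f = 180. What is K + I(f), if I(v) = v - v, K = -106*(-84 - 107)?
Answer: 20246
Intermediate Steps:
f = -45 (f = -¼*180 = -45)
K = 20246 (K = -106*(-191) = 20246)
I(v) = 0
K + I(f) = 20246 + 0 = 20246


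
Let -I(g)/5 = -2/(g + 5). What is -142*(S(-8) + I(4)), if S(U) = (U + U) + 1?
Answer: 17750/9 ≈ 1972.2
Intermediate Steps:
S(U) = 1 + 2*U (S(U) = 2*U + 1 = 1 + 2*U)
I(g) = 10/(5 + g) (I(g) = -(-10)/(g + 5) = -(-10)/(5 + g) = 10/(5 + g))
-142*(S(-8) + I(4)) = -142*((1 + 2*(-8)) + 10/(5 + 4)) = -142*((1 - 16) + 10/9) = -142*(-15 + 10*(⅑)) = -142*(-15 + 10/9) = -142*(-125/9) = 17750/9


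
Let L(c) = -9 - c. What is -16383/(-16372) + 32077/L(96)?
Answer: -523444429/1719060 ≈ -304.49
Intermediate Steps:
-16383/(-16372) + 32077/L(96) = -16383/(-16372) + 32077/(-9 - 1*96) = -16383*(-1/16372) + 32077/(-9 - 96) = 16383/16372 + 32077/(-105) = 16383/16372 + 32077*(-1/105) = 16383/16372 - 32077/105 = -523444429/1719060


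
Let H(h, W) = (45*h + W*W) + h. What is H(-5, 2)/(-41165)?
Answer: 226/41165 ≈ 0.0054901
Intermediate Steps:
H(h, W) = W² + 46*h (H(h, W) = (45*h + W²) + h = (W² + 45*h) + h = W² + 46*h)
H(-5, 2)/(-41165) = (2² + 46*(-5))/(-41165) = (4 - 230)*(-1/41165) = -226*(-1/41165) = 226/41165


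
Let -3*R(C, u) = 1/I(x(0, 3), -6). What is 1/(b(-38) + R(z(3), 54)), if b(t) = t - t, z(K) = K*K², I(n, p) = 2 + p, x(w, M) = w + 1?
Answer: 12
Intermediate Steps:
x(w, M) = 1 + w
z(K) = K³
R(C, u) = 1/12 (R(C, u) = -1/(3*(2 - 6)) = -⅓/(-4) = -⅓*(-¼) = 1/12)
b(t) = 0
1/(b(-38) + R(z(3), 54)) = 1/(0 + 1/12) = 1/(1/12) = 12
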